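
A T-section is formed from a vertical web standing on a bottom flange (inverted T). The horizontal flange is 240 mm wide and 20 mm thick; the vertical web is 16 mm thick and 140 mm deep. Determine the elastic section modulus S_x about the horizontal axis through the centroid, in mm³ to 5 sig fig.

Break the section into simple shapes (no overlaps), measuring from the bottom-left corner of the bounding box.
Flange: 240 × 20, A = 4 800 mm², y = 10 mm, Ī = 160 000 mm⁴.
Web: 16 × 140, A = 2 240 mm², y = 90 mm, Ī = 3 658 667 mm⁴.
Centroid: ȳ = ΣA·y / ΣA = 35.45455 mm.
Transfer each piece to the horizontal axis through the centroid using Ī + A·d² with d = y − 35.45455:
  flange: d = -25.45455 mm → contributes +3 270 083 mm⁴
  web: d = 54.54545 mm → contributes +10 323 129 mm⁴
Total I = 13 593 212 mm⁴.
Extreme fibre distance c = 124.5455 mm; S = I/c = 109142.6 mm³.

S_x ≈ 1.0914 × 10⁵ mm³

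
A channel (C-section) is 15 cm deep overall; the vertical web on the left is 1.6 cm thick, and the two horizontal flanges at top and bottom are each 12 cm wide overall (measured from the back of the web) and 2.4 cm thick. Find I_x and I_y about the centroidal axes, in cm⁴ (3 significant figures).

I_x ≈ 2460 cm⁴, I_y ≈ 1040 cm⁴

Decompose the section into non-overlapping parts with the origin at the bottom-left of its bounding rectangle.
Web: 1.6 × 15, A = 24 cm², y = 7.5 cm, Ī = 450 cm⁴.
Top flange (beyond web): 10.4 × 2.4, A = 24.96 cm², y = 13.8 cm, Ī = 11.981 cm⁴.
Bottom flange (beyond web): 10.4 × 2.4, A = 24.96 cm², y = 1.2 cm, Ī = 11.981 cm⁴.
By symmetry the centroid is at mid-height, ȳ = 7.5 cm.
Transfer each piece to the centroidal x-axis using Ī + A·d² with d = y − 7.5:
  web: d = 0 cm → contributes +450 cm⁴
  top flange (beyond web): d = 6.3 cm → contributes +1002.6 cm⁴
  bottom flange (beyond web): d = -6.3 cm → contributes +1002.6 cm⁴
Total I = 2455.3 cm⁴.
For the y-axis: x̄ = 4.8519 cm.
Repeating about the centroidal y-axis gives I_y = 1038.5 cm⁴.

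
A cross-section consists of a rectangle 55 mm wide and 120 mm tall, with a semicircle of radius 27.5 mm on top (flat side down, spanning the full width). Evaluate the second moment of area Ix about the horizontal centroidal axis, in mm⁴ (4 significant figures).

Ix ≈ 1.315 × 10⁷ mm⁴

Decompose the section into non-overlapping parts with the origin at the bottom-left of its bounding rectangle.
Rectangular body: 55 × 120, A = 6 600 mm², y = 60 mm, Ī = 7 920 000 mm⁴.
Semicircular cap: semicircle r = 27.5, A = 1187.91 mm², y = 131.671 mm, Ī = 62771.5 mm⁴.
Centroid: ȳ = ΣA·y / ΣA = 70.9323 mm.
Transfer each piece to the horizontal centroidal axis using Ī + A·d² with d = y − 70.9323:
  rectangular body: d = -10.9323 mm → contributes +8 708 794 mm⁴
  semicircular cap: d = 60.7391 mm → contributes +4 445 273 mm⁴
Total I = 13 154 067 mm⁴.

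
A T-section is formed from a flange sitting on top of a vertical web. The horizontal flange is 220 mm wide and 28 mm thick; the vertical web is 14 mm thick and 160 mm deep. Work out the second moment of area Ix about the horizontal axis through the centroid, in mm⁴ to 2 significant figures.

Ix ≈ 2.0 × 10⁷ mm⁴

Decompose the section into non-overlapping parts with the origin at the bottom-left of its bounding rectangle.
Flange: 220 × 28, A = 6 160 mm², y = 174 mm, Ī = 402 453 mm⁴.
Web: 14 × 160, A = 2 240 mm², y = 80 mm, Ī = 4 778 667 mm⁴.
Centroid: ȳ = ΣA·y / ΣA = 148.9 mm.
Transfer each piece to the horizontal axis through the centroid using Ī + A·d² with d = y − 148.9:
  flange: d = 25.07 mm → contributes +4 273 014 mm⁴
  web: d = -68.93 mm → contributes +15 422 709 mm⁴
Total I = 19 695 723 mm⁴.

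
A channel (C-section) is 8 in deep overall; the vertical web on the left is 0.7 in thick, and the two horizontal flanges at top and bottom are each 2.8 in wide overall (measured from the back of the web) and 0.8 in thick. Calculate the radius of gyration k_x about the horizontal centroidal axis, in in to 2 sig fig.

Break the section into simple shapes (no overlaps), measuring from the bottom-left corner of the bounding box.
Web: 0.7 × 8, A = 5.6 in², y = 4 in, Ī = 29.87 in⁴.
Top flange (beyond web): 2.1 × 0.8, A = 1.68 in², y = 7.6 in, Ī = 0.0896 in⁴.
Bottom flange (beyond web): 2.1 × 0.8, A = 1.68 in², y = 0.4 in, Ī = 0.0896 in⁴.
By symmetry the centroid is at mid-height, ȳ = 4 in.
Transfer each piece to the horizontal centroidal axis using Ī + A·d² with d = y − 4:
  web: d = 0 in → contributes +29.87 in⁴
  top flange (beyond web): d = 3.6 in → contributes +21.86 in⁴
  bottom flange (beyond web): d = -3.6 in → contributes +21.86 in⁴
Total I = 73.59 in⁴.
Radius of gyration: k = √(I/A) = √(73.59 / 8.96) = 2.866 in.

k_x ≈ 2.9 in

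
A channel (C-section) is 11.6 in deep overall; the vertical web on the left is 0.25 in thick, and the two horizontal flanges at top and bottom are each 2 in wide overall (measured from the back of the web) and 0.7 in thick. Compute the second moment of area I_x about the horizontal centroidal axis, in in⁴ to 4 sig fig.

Decompose the section into non-overlapping parts with the origin at the bottom-left of its bounding rectangle.
Web: 0.25 × 11.6, A = 2.9 in², y = 5.8 in, Ī = 32.5187 in⁴.
Top flange (beyond web): 1.75 × 0.7, A = 1.225 in², y = 11.25 in, Ī = 0.0500208 in⁴.
Bottom flange (beyond web): 1.75 × 0.7, A = 1.225 in², y = 0.35 in, Ī = 0.0500208 in⁴.
By symmetry the centroid is at mid-height, ȳ = 5.8 in.
Transfer each piece to the horizontal centroidal axis using Ī + A·d² with d = y − 5.8:
  web: d = 0 in → contributes +32.5187 in⁴
  top flange (beyond web): d = 5.45 in → contributes +36.4356 in⁴
  bottom flange (beyond web): d = -5.45 in → contributes +36.4356 in⁴
Total I = 105.39 in⁴.

I_x ≈ 105.4 in⁴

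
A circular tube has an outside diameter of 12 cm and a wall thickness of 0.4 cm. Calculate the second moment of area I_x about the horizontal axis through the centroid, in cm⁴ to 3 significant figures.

Decompose the section into non-overlapping parts with the origin at the bottom-left of its bounding rectangle.
Outer circle: ⌀12, A = 113.1 cm², y = 6 cm, Ī = 1017.9 cm⁴.
Bore (subtracted): ⌀11.2, A = 98.52 cm², y = 6 cm, Ī = 772.4 cm⁴.
By symmetry the centroid is at mid-height, ȳ = 6 cm.
All pieces are centred on the horizontal axis through the centroid, so I = ΣĪ (holes subtracted) = 245.48 cm⁴.

I_x ≈ 245 cm⁴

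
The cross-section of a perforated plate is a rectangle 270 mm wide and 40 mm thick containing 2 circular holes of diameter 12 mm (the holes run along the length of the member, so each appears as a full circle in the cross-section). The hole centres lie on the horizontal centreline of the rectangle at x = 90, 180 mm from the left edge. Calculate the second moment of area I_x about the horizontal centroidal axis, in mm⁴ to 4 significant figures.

Decompose the section into non-overlapping parts with the origin at the bottom-left of its bounding rectangle.
Plate: 270 × 40, A = 10 800 mm², y = 20 mm, Ī = 1 440 000 mm⁴.
Hole 1 (subtracted): ⌀12, A = 113.097 mm², y = 20 mm, Ī = 1017.88 mm⁴.
Hole 2 (subtracted): ⌀12, A = 113.097 mm², y = 20 mm, Ī = 1017.88 mm⁴.
By symmetry the centroid is at mid-height, ȳ = 20 mm.
All pieces are centred on the horizontal centroidal axis, so I = ΣĪ (holes subtracted) = 1 437 964 mm⁴.

I_x ≈ 1.438 × 10⁶ mm⁴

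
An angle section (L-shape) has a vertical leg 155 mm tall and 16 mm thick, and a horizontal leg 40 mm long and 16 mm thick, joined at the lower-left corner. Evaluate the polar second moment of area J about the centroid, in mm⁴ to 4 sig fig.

J ≈ 6.784 × 10⁶ mm⁴

Treat the section as a set of non-overlapping primitives; coordinates are from the bounding-box lower-left.
Vertical leg: 16 × 155, A = 2 480 mm², y = 77.5 mm, Ī = 4 965 167 mm⁴.
Horizontal leg (remainder): 24 × 16, A = 384 mm², y = 8 mm, Ī = 8 192 mm⁴.
Centroid: ȳ = ΣA·y / ΣA = 68.1816 mm.
Transfer each piece to the centroidal x-axis using Ī + A·d² with d = y − 68.1816:
  vertical leg: d = 9.31844 mm → contributes +5 180 513 mm⁴
  horizontal leg (remainder): d = -60.1816 mm → contributes +1 398 971 mm⁴
Total I = 6 579 484 mm⁴.
For the y-axis: x̄ = 10.6816 mm.
Repeating about the centroidal y-axis gives I_y = 204 344 mm⁴.
Polar second moment: J = I_x + I_y = 6 783 829 mm⁴.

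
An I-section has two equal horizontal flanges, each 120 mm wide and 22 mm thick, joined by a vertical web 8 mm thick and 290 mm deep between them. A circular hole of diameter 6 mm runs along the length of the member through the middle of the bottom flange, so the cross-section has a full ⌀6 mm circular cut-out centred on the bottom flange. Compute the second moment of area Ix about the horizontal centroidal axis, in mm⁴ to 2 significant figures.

Ix ≈ 1.4 × 10⁸ mm⁴

Split into non-overlapping primitives; take the origin at the lower-left of the bounding box.
Bottom flange: 120 × 22, A = 2 640 mm², y = 11 mm, Ī = 106 480 mm⁴.
Web: 8 × 290, A = 2 320 mm², y = 167 mm, Ī = 16 259 333 mm⁴.
Top flange: 120 × 22, A = 2 640 mm², y = 323 mm, Ī = 106 480 mm⁴.
Hole (subtracted): ⌀6, A = 28.27 mm², y = 11 mm, Ī = 63.62 mm⁴.
Centroid: ȳ = ΣA·y / ΣA = 167.6 mm.
Transfer each piece to the horizontal centroidal axis using Ī + A·d² with d = y − 167.6:
  bottom flange: d = -156.6 mm → contributes +64 834 238 mm⁴
  web: d = -0.5825 mm → contributes +16 260 121 mm⁴
  top flange: d = 155.4 mm → contributes +63 874 593 mm⁴
  hole: d = -156.6 mm → contributes −693 296 mm⁴
Total I = 144 275 656 mm⁴.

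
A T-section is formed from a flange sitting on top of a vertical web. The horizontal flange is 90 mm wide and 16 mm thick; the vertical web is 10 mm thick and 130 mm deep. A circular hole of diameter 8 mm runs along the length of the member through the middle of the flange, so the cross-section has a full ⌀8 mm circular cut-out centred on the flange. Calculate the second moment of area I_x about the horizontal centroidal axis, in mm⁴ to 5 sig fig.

Decompose the section into non-overlapping parts with the origin at the bottom-left of its bounding rectangle.
Flange: 90 × 16, A = 1 440 mm², y = 138 mm, Ī = 30 720 mm⁴.
Web: 10 × 130, A = 1 300 mm², y = 65 mm, Ī = 1 830 833 mm⁴.
Hole (subtracted): ⌀8, A = 50.26548 mm², y = 138 mm, Ī = 201.0619 mm⁴.
Centroid: ȳ = ΣA·y / ΣA = 102.7177 mm.
Transfer each piece to the horizontal centroidal axis using Ī + A·d² with d = y − 102.7177:
  flange: d = 35.28229 mm → contributes +1 823 290 mm⁴
  web: d = -37.71771 mm → contributes +3 680 246 mm⁴
  hole: d = 35.28229 mm → contributes −62773.55 mm⁴
Total I = 5 440 763 mm⁴.

I_x ≈ 5.4408 × 10⁶ mm⁴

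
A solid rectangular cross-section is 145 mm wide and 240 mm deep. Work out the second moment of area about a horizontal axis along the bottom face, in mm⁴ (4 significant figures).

I_base ≈ 6.682 × 10⁸ mm⁴

The section: 145 × 240, A = 34 800 mm², y = 120 mm, Ī = 167 040 000 mm⁴.
Transfer it to the bottom edge using Ī + A·d² with d = y − 0:
  the section: d = 120 mm → contributes +668 160 000 mm⁴
Total I = 668 160 000 mm⁴.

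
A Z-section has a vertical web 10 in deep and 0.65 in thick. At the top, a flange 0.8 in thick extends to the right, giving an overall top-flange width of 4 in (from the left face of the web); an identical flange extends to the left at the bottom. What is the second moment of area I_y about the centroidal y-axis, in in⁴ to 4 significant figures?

I_y ≈ 26.68 in⁴

Decompose the section into non-overlapping parts with the origin at the bottom-left of its bounding rectangle.
Web: 0.65 × 10, A = 6.5 in², x = 3.675 in, Ī = 0.228854 in⁴.
Top flange (beyond web): 3.35 × 0.8, A = 2.68 in², x = 5.675 in, Ī = 2.50636 in⁴.
Bottom flange (beyond web): 3.35 × 0.8, A = 2.68 in², x = 1.675 in, Ī = 2.50636 in⁴.
Centroid: x̄ = ΣA·x / ΣA = 3.675 in.
Transfer each piece to the centroidal y-axis using Ī + A·d² with d = x − 3.675:
  web: d = 0 in → contributes +0.228854 in⁴
  top flange (beyond web): d = 2 in → contributes +13.2264 in⁴
  bottom flange (beyond web): d = -2 in → contributes +13.2264 in⁴
Total I = 26.6816 in⁴.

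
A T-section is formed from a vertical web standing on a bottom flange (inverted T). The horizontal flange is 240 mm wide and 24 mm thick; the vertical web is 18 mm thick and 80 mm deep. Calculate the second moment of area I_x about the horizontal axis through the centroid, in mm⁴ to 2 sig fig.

I_x ≈ 4.2 × 10⁶ mm⁴

Break the section into simple shapes (no overlaps), measuring from the bottom-left corner of the bounding box.
Flange: 240 × 24, A = 5 760 mm², y = 12 mm, Ī = 276 480 mm⁴.
Web: 18 × 80, A = 1 440 mm², y = 64 mm, Ī = 768 000 mm⁴.
Centroid: ȳ = ΣA·y / ΣA = 22.4 mm.
Transfer each piece to the horizontal axis through the centroid using Ī + A·d² with d = y − 22.4:
  flange: d = -10.4 mm → contributes +899 482 mm⁴
  web: d = 41.6 mm → contributes +3 260 006 mm⁴
Total I = 4 159 488 mm⁴.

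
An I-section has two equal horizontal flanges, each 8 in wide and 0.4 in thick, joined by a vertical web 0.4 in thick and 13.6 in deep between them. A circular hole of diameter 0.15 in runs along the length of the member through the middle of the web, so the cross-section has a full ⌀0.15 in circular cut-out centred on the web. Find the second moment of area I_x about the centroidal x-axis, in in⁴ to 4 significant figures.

Break the section into simple shapes (no overlaps), measuring from the bottom-left corner of the bounding box.
Bottom flange: 8 × 0.4, A = 3.2 in², y = 0.2 in, Ī = 0.0426667 in⁴.
Web: 0.4 × 13.6, A = 5.44 in², y = 7.2 in, Ī = 83.8485 in⁴.
Top flange: 8 × 0.4, A = 3.2 in², y = 14.2 in, Ī = 0.0426667 in⁴.
Hole (subtracted): ⌀0.15, A = 0.0176715 in², y = 7.2 in, Ī = 0.0000248505 in⁴.
By symmetry the centroid is at mid-height, ȳ = 7.2 in.
Transfer each piece to the centroidal x-axis using Ī + A·d² with d = y − 7.2:
  bottom flange: d = -7 in → contributes +156.843 in⁴
  web: d = 0 in → contributes +83.8485 in⁴
  top flange: d = 7 in → contributes +156.843 in⁴
  hole: d = 0 in → contributes −0.0000248505 in⁴
Total I = 397.534 in⁴.

I_x ≈ 397.5 in⁴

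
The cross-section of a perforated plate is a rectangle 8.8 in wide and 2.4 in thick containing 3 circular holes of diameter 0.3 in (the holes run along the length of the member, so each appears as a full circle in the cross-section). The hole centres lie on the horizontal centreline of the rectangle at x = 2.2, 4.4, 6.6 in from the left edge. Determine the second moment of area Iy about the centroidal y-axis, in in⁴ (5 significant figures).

Iy ≈ 135.61 in⁴

Decompose the section into non-overlapping parts with the origin at the bottom-left of its bounding rectangle.
Plate: 8.8 × 2.4, A = 21.12 in², x = 4.4 in, Ī = 136.2944 in⁴.
Hole 1 (subtracted): ⌀0.3, A = 0.07068583 in², x = 2.2 in, Ī = 0.0003976078 in⁴.
Hole 2 (subtracted): ⌀0.3, A = 0.07068583 in², x = 4.4 in, Ī = 0.0003976078 in⁴.
Hole 3 (subtracted): ⌀0.3, A = 0.07068583 in², x = 6.6 in, Ī = 0.0003976078 in⁴.
By symmetry the centroid is at mid-width, x̄ = 4.4 in.
Transfer each piece to the centroidal y-axis using Ī + A·d² with d = x − 4.4:
  plate: d = 0 in → contributes +136.2944 in⁴
  hole 1: d = -2.2 in → contributes −0.342517 in⁴
  hole 2: d = 0 in → contributes −0.0003976078 in⁴
  hole 3: d = 2.2 in → contributes −0.342517 in⁴
Total I = 135.609 in⁴.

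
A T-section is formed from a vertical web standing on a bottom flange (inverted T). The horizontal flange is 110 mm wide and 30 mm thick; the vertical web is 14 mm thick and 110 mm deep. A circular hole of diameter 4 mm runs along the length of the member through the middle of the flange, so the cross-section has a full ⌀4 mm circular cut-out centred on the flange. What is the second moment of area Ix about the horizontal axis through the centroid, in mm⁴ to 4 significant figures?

Ix ≈ 6.939 × 10⁶ mm⁴

Split into non-overlapping primitives; take the origin at the lower-left of the bounding box.
Flange: 110 × 30, A = 3 300 mm², y = 15 mm, Ī = 247 500 mm⁴.
Web: 14 × 110, A = 1 540 mm², y = 85 mm, Ī = 1 552 833 mm⁴.
Hole (subtracted): ⌀4, A = 12.5664 mm², y = 15 mm, Ī = 12.5664 mm⁴.
Centroid: ȳ = ΣA·y / ΣA = 37.3307 mm.
Transfer each piece to the horizontal axis through the centroid using Ī + A·d² with d = y − 37.3307:
  flange: d = -22.3307 mm → contributes +1 893 079 mm⁴
  web: d = 47.6693 mm → contributes +5 052 270 mm⁴
  hole: d = -22.3307 mm → contributes −6278.92 mm⁴
Total I = 6 939 071 mm⁴.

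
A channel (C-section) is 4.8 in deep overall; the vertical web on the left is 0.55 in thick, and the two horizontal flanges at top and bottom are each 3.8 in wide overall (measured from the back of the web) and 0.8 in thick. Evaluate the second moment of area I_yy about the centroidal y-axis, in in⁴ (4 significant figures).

I_yy ≈ 10.96 in⁴

Decompose the section into non-overlapping parts with the origin at the bottom-left of its bounding rectangle.
Web: 0.55 × 4.8, A = 2.64 in², x = 0.275 in, Ī = 0.06655 in⁴.
Top flange (beyond web): 3.25 × 0.8, A = 2.6 in², x = 2.175 in, Ī = 2.28854 in⁴.
Bottom flange (beyond web): 3.25 × 0.8, A = 2.6 in², x = 2.175 in, Ī = 2.28854 in⁴.
Centroid: x̄ = ΣA·x / ΣA = 1.5352 in.
Transfer each piece to the centroidal y-axis using Ī + A·d² with d = x − 1.5352:
  web: d = -1.2602 in → contributes +4.25917 in⁴
  top flange (beyond web): d = 0.639796 in → contributes +3.35282 in⁴
  bottom flange (beyond web): d = 0.639796 in → contributes +3.35282 in⁴
Total I = 10.9648 in⁴.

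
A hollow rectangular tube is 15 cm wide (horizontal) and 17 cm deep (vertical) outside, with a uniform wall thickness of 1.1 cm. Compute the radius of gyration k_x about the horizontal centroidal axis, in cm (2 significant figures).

k_x ≈ 6.4 cm

Break the section into simple shapes (no overlaps), measuring from the bottom-left corner of the bounding box.
Outer rectangle: 15 × 17, A = 255 cm², y = 8.5 cm, Ī = 6 141 cm⁴.
Inner void (subtracted): 12.8 × 14.8, A = 189.4 cm², y = 8.5 cm, Ī = 3 458 cm⁴.
By symmetry the centroid is at mid-height, ȳ = 8.5 cm.
All pieces are centred on the horizontal centroidal axis, so I = ΣĪ (holes subtracted) = 2 683 cm⁴.
Radius of gyration: k = √(I/A) = √(2 683 / 65.56) = 6.398 cm.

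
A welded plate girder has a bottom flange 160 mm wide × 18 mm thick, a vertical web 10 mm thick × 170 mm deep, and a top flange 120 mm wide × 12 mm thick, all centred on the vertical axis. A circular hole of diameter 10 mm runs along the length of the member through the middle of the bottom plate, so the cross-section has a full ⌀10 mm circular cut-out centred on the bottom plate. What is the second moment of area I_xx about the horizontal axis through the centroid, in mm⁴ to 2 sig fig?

Split into non-overlapping primitives; take the origin at the lower-left of the bounding box.
Bottom plate: 160 × 18, A = 2 880 mm², y = 9 mm, Ī = 77 760 mm⁴.
Web plate: 10 × 170, A = 1 700 mm², y = 103 mm, Ī = 4 094 167 mm⁴.
Top plate: 120 × 12, A = 1 440 mm², y = 194 mm, Ī = 17 280 mm⁴.
Hole (subtracted): ⌀10, A = 78.54 mm², y = 9 mm, Ī = 490.9 mm⁴.
Centroid: ȳ = ΣA·y / ΣA = 80.73 mm.
Transfer each piece to the horizontal axis through the centroid using Ī + A·d² with d = y − 80.73:
  bottom plate: d = -71.73 mm → contributes +14 897 241 mm⁴
  web plate: d = 22.27 mm → contributes +4 937 044 mm⁴
  top plate: d = 113.3 mm → contributes +18 491 567 mm⁴
  hole: d = -71.73 mm → contributes −404 630 mm⁴
Total I = 37 921 222 mm⁴.

I_xx ≈ 3.8 × 10⁷ mm⁴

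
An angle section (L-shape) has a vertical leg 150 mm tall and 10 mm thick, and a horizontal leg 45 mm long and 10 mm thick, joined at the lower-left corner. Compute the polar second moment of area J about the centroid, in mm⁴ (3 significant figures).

J ≈ 4.40 × 10⁶ mm⁴

Decompose the section into non-overlapping parts with the origin at the bottom-left of its bounding rectangle.
Vertical leg: 10 × 150, A = 1 500 mm², y = 75 mm, Ī = 2 812 500 mm⁴.
Horizontal leg (remainder): 35 × 10, A = 350 mm², y = 5 mm, Ī = 2916.7 mm⁴.
Centroid: ȳ = ΣA·y / ΣA = 61.757 mm.
Transfer each piece to the centroidal x-axis using Ī + A·d² with d = y − 61.757:
  vertical leg: d = 13.243 mm → contributes +3 075 575 mm⁴
  horizontal leg (remainder): d = -56.757 mm → contributes +1 130 382 mm⁴
Total I = 4 205 957 mm⁴.
For the y-axis: x̄ = 9.2568 mm.
Repeating about the centroidal y-axis gives I_y = 191 895 mm⁴.
Polar second moment: J = I_x + I_y = 4 397 852 mm⁴.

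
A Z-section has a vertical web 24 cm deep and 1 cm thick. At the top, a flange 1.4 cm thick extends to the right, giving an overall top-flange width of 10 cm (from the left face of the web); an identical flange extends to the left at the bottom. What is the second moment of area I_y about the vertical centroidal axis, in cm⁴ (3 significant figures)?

Treat the section as a set of non-overlapping primitives; coordinates are from the bounding-box lower-left.
Web: 1 × 24, A = 24 cm², x = 9.5 cm, Ī = 2 cm⁴.
Top flange (beyond web): 9 × 1.4, A = 12.6 cm², x = 14.5 cm, Ī = 85.05 cm⁴.
Bottom flange (beyond web): 9 × 1.4, A = 12.6 cm², x = 4.5 cm, Ī = 85.05 cm⁴.
Centroid: x̄ = ΣA·x / ΣA = 9.5 cm.
Transfer each piece to the vertical centroidal axis using Ī + A·d² with d = x − 9.5:
  web: d = 0 cm → contributes +2 cm⁴
  top flange (beyond web): d = 5 cm → contributes +400.05 cm⁴
  bottom flange (beyond web): d = -5 cm → contributes +400.05 cm⁴
Total I = 802.1 cm⁴.

I_y ≈ 802 cm⁴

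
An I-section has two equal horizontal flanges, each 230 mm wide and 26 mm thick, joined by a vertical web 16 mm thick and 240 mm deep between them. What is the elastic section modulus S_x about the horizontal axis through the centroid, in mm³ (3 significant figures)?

Treat the section as a set of non-overlapping primitives; coordinates are from the bounding-box lower-left.
Bottom flange: 230 × 26, A = 5 980 mm², y = 13 mm, Ī = 336 873 mm⁴.
Web: 16 × 240, A = 3 840 mm², y = 146 mm, Ī = 18 432 000 mm⁴.
Top flange: 230 × 26, A = 5 980 mm², y = 279 mm, Ī = 336 873 mm⁴.
By symmetry the centroid is at mid-height, ȳ = 146 mm.
Transfer each piece to the horizontal axis through the centroid using Ī + A·d² with d = y − 146:
  bottom flange: d = -133 mm → contributes +106 117 093 mm⁴
  web: d = 0 mm → contributes +18 432 000 mm⁴
  top flange: d = 133 mm → contributes +106 117 093 mm⁴
Total I = 230 666 187 mm⁴.
Extreme fibre distance c = 146 mm; S = I/c = 1 579 905 mm³.

S_x ≈ 1.58 × 10⁶ mm³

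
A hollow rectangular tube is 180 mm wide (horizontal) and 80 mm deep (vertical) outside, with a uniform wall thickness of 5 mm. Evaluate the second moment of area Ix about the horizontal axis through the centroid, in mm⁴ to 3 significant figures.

Ix ≈ 2.82 × 10⁶ mm⁴

Treat the section as a set of non-overlapping primitives; coordinates are from the bounding-box lower-left.
Outer rectangle: 180 × 80, A = 14 400 mm², y = 40 mm, Ī = 7 680 000 mm⁴.
Inner void (subtracted): 170 × 70, A = 11 900 mm², y = 40 mm, Ī = 4 859 167 mm⁴.
By symmetry the centroid is at mid-height, ȳ = 40 mm.
All pieces are centred on the horizontal axis through the centroid, so I = ΣĪ (holes subtracted) = 2 820 833 mm⁴.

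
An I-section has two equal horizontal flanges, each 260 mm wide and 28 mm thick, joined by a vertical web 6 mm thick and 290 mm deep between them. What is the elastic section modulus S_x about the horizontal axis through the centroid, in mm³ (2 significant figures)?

S_x ≈ 2.2 × 10⁶ mm³

Break the section into simple shapes (no overlaps), measuring from the bottom-left corner of the bounding box.
Bottom flange: 260 × 28, A = 7 280 mm², y = 14 mm, Ī = 475 627 mm⁴.
Web: 6 × 290, A = 1 740 mm², y = 173 mm, Ī = 12 194 500 mm⁴.
Top flange: 260 × 28, A = 7 280 mm², y = 332 mm, Ī = 475 627 mm⁴.
By symmetry the centroid is at mid-height, ȳ = 173 mm.
Transfer each piece to the horizontal axis through the centroid using Ī + A·d² with d = y − 173:
  bottom flange: d = -159 mm → contributes +184 521 307 mm⁴
  web: d = 0 mm → contributes +12 194 500 mm⁴
  top flange: d = 159 mm → contributes +184 521 307 mm⁴
Total I = 381 237 113 mm⁴.
Extreme fibre distance c = 173 mm; S = I/c = 2 203 683 mm³.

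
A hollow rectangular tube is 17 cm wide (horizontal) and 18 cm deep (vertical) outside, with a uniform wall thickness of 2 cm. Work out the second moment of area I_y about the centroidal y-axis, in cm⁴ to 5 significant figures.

I_y ≈ 4806.3 cm⁴

Break the section into simple shapes (no overlaps), measuring from the bottom-left corner of the bounding box.
Outer rectangle: 17 × 18, A = 306 cm², x = 8.5 cm, Ī = 7369.5 cm⁴.
Inner void (subtracted): 13 × 14, A = 182 cm², x = 8.5 cm, Ī = 2563.167 cm⁴.
By symmetry the centroid is at mid-width, x̄ = 8.5 cm.
All pieces are centred on the centroidal y-axis, so I = ΣĪ (holes subtracted) = 4806.333 cm⁴.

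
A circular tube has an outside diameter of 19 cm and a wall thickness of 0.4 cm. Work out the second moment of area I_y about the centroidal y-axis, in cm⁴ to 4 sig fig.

I_y ≈ 1011 cm⁴

Treat the section as a set of non-overlapping primitives; coordinates are from the bounding-box lower-left.
Outer circle: ⌀19, A = 283.529 cm², x = 9.5 cm, Ī = 6397.12 cm⁴.
Bore (subtracted): ⌀18.2, A = 260.155 cm², x = 9.5 cm, Ī = 5385.86 cm⁴.
By symmetry the centroid is at mid-width, x̄ = 9.5 cm.
All pieces are centred on the centroidal y-axis, so I = ΣĪ (holes subtracted) = 1011.25 cm⁴.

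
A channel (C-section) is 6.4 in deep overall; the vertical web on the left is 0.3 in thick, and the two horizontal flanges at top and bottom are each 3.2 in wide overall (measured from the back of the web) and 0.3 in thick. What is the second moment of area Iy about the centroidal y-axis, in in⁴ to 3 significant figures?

Split into non-overlapping primitives; take the origin at the lower-left of the bounding box.
Web: 0.3 × 6.4, A = 1.92 in², x = 0.15 in, Ī = 0.0144 in⁴.
Top flange (beyond web): 2.9 × 0.3, A = 0.87 in², x = 1.75 in, Ī = 0.60973 in⁴.
Bottom flange (beyond web): 2.9 × 0.3, A = 0.87 in², x = 1.75 in, Ī = 0.60973 in⁴.
Centroid: x̄ = ΣA·x / ΣA = 0.91066 in.
Transfer each piece to the centroidal y-axis using Ī + A·d² with d = x − 0.91066:
  web: d = -0.76066 in → contributes +1.1253 in⁴
  top flange (beyond web): d = 0.83934 in → contributes +1.2226 in⁴
  bottom flange (beyond web): d = 0.83934 in → contributes +1.2226 in⁴
Total I = 3.5706 in⁴.

Iy ≈ 3.57 in⁴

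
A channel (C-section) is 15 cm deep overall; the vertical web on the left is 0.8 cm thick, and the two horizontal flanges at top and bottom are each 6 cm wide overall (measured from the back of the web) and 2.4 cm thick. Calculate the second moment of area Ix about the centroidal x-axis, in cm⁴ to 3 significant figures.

Ix ≈ 1230 cm⁴

Treat the section as a set of non-overlapping primitives; coordinates are from the bounding-box lower-left.
Web: 0.8 × 15, A = 12 cm², y = 7.5 cm, Ī = 225 cm⁴.
Top flange (beyond web): 5.2 × 2.4, A = 12.48 cm², y = 13.8 cm, Ī = 5.9904 cm⁴.
Bottom flange (beyond web): 5.2 × 2.4, A = 12.48 cm², y = 1.2 cm, Ī = 5.9904 cm⁴.
By symmetry the centroid is at mid-height, ȳ = 7.5 cm.
Transfer each piece to the centroidal x-axis using Ī + A·d² with d = y − 7.5:
  web: d = 0 cm → contributes +225 cm⁴
  top flange (beyond web): d = 6.3 cm → contributes +501.32 cm⁴
  bottom flange (beyond web): d = -6.3 cm → contributes +501.32 cm⁴
Total I = 1227.6 cm⁴.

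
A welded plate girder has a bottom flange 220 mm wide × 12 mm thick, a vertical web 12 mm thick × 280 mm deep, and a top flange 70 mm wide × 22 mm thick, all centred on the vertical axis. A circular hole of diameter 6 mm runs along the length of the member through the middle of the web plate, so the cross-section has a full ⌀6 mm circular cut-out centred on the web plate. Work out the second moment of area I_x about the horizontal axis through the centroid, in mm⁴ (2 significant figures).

I_x ≈ 1.1 × 10⁸ mm⁴

Split into non-overlapping primitives; take the origin at the lower-left of the bounding box.
Bottom plate: 220 × 12, A = 2 640 mm², y = 6 mm, Ī = 31 680 mm⁴.
Web plate: 12 × 280, A = 3 360 mm², y = 152 mm, Ī = 21 952 000 mm⁴.
Top plate: 70 × 22, A = 1 540 mm², y = 303 mm, Ī = 62 113 mm⁴.
Hole (subtracted): ⌀6, A = 28.27 mm², y = 152 mm, Ī = 63.62 mm⁴.
Centroid: ȳ = ΣA·y / ΣA = 131.6 mm.
Transfer each piece to the horizontal axis through the centroid using Ī + A·d² with d = y − 131.6:
  bottom plate: d = -125.6 mm → contributes +41 708 582 mm⁴
  web plate: d = 20.35 mm → contributes +23 344 114 mm⁴
  top plate: d = 171.4 mm → contributes +45 280 336 mm⁴
  hole: d = 20.35 mm → contributes −11 778 mm⁴
Total I = 110 321 254 mm⁴.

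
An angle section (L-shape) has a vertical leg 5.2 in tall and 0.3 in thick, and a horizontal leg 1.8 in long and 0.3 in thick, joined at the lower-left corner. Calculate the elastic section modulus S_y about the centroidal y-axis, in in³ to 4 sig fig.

S_y ≈ 0.2616 in³

Treat the section as a set of non-overlapping primitives; coordinates are from the bounding-box lower-left.
Vertical leg: 0.3 × 5.2, A = 1.56 in², x = 0.15 in, Ī = 0.0117 in⁴.
Horizontal leg (remainder): 1.5 × 0.3, A = 0.45 in², x = 1.05 in, Ī = 0.084375 in⁴.
Centroid: x̄ = ΣA·x / ΣA = 0.351493 in.
Transfer each piece to the centroidal y-axis using Ī + A·d² with d = x − 0.351493:
  vertical leg: d = -0.201493 in → contributes +0.0750348 in⁴
  horizontal leg (remainder): d = 0.698507 in → contributes +0.303936 in⁴
Total I = 0.378971 in⁴.
Extreme fibre distance c = 1.44851 in; S = I/c = 0.261628 in³.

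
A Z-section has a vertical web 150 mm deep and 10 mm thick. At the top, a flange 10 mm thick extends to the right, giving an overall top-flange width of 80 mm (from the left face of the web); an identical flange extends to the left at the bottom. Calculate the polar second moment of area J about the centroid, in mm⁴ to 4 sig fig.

Split into non-overlapping primitives; take the origin at the lower-left of the bounding box.
Web: 10 × 150, A = 1 500 mm², y = 75 mm, Ī = 2 812 500 mm⁴.
Top flange (beyond web): 70 × 10, A = 700 mm², y = 145 mm, Ī = 5833.33 mm⁴.
Bottom flange (beyond web): 70 × 10, A = 700 mm², y = 5 mm, Ī = 5833.33 mm⁴.
Centroid: ȳ = ΣA·y / ΣA = 75 mm.
Transfer each piece to the centroidal x-axis using Ī + A·d² with d = y − 75:
  web: d = 0 mm → contributes +2 812 500 mm⁴
  top flange (beyond web): d = 70 mm → contributes +3 435 833 mm⁴
  bottom flange (beyond web): d = -70 mm → contributes +3 435 833 mm⁴
Total I = 9 684 167 mm⁴.
For the y-axis: x̄ = 75 mm.
Repeating about the centroidal y-axis gives I_y = 2 824 167 mm⁴.
Polar second moment: J = I_x + I_y = 12 508 333 mm⁴.

J ≈ 1.251 × 10⁷ mm⁴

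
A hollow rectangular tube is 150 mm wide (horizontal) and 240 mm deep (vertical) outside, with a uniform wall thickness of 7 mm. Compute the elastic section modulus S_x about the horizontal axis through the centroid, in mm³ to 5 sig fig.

S_x ≈ 3.4981 × 10⁵ mm³

Decompose the section into non-overlapping parts with the origin at the bottom-left of its bounding rectangle.
Outer rectangle: 150 × 240, A = 36 000 mm², y = 120 mm, Ī = 172 800 000 mm⁴.
Inner void (subtracted): 136 × 226, A = 30 736 mm², y = 120 mm, Ī = 130 822 661 mm⁴.
By symmetry the centroid is at mid-height, ȳ = 120 mm.
All pieces are centred on the horizontal axis through the centroid, so I = ΣĪ (holes subtracted) = 41 977 339 mm⁴.
Extreme fibre distance c = 120 mm; S = I/c = 349811.2 mm³.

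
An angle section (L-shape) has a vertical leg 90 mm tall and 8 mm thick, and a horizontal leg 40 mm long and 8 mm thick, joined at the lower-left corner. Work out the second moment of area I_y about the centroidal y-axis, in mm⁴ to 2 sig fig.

I_y ≈ 1.0 × 10⁵ mm⁴

Break the section into simple shapes (no overlaps), measuring from the bottom-left corner of the bounding box.
Vertical leg: 8 × 90, A = 720 mm², x = 4 mm, Ī = 3 840 mm⁴.
Horizontal leg (remainder): 32 × 8, A = 256 mm², x = 24 mm, Ī = 21 845 mm⁴.
Centroid: x̄ = ΣA·x / ΣA = 9.246 mm.
Transfer each piece to the centroidal y-axis using Ī + A·d² with d = x − 9.246:
  vertical leg: d = -5.246 mm → contributes +23 654 mm⁴
  horizontal leg (remainder): d = 14.75 mm → contributes +77 572 mm⁴
Total I = 101 226 mm⁴.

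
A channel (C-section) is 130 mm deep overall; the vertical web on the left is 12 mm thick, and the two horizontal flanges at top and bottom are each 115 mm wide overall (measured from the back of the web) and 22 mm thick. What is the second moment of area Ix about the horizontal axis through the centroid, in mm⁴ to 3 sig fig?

Ix ≈ 1.56 × 10⁷ mm⁴

Break the section into simple shapes (no overlaps), measuring from the bottom-left corner of the bounding box.
Web: 12 × 130, A = 1 560 mm², y = 65 mm, Ī = 2 197 000 mm⁴.
Top flange (beyond web): 103 × 22, A = 2 266 mm², y = 119 mm, Ī = 91 395 mm⁴.
Bottom flange (beyond web): 103 × 22, A = 2 266 mm², y = 11 mm, Ī = 91 395 mm⁴.
By symmetry the centroid is at mid-height, ȳ = 65 mm.
Transfer each piece to the horizontal axis through the centroid using Ī + A·d² with d = y − 65:
  web: d = 0 mm → contributes +2 197 000 mm⁴
  top flange (beyond web): d = 54 mm → contributes +6 699 051 mm⁴
  bottom flange (beyond web): d = -54 mm → contributes +6 699 051 mm⁴
Total I = 15 595 103 mm⁴.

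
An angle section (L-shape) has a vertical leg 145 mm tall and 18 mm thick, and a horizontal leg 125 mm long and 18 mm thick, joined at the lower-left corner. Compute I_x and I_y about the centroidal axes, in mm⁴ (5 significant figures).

Treat the section as a set of non-overlapping primitives; coordinates are from the bounding-box lower-left.
Vertical leg: 18 × 145, A = 2 610 mm², y = 72.5 mm, Ī = 4 572 938 mm⁴.
Horizontal leg (remainder): 107 × 18, A = 1 926 mm², y = 9 mm, Ī = 52 002 mm⁴.
Centroid: ȳ = ΣA·y / ΣA = 45.5377 mm.
Transfer each piece to the centroidal x-axis using Ī + A·d² with d = y − 45.5377:
  vertical leg: d = 26.9623 mm → contributes +6 470 318 mm⁴
  horizontal leg (remainder): d = -36.5377 mm → contributes +2 623 219 mm⁴
Total I = 9 093 537 mm⁴.
For the y-axis: x̄ = 35.5377 mm.
Repeating about the centroidal y-axis gives I_y = 6 236 997 mm⁴.

I_x ≈ 9.0935 × 10⁶ mm⁴, I_y ≈ 6.2370 × 10⁶ mm⁴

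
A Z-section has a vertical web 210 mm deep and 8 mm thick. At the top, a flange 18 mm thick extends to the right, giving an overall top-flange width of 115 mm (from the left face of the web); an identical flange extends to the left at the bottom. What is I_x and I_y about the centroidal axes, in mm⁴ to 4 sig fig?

I_x ≈ 4.178 × 10⁷ mm⁴, I_y ≈ 1.642 × 10⁷ mm⁴

Break the section into simple shapes (no overlaps), measuring from the bottom-left corner of the bounding box.
Web: 8 × 210, A = 1 680 mm², y = 105 mm, Ī = 6 174 000 mm⁴.
Top flange (beyond web): 107 × 18, A = 1 926 mm², y = 201 mm, Ī = 52 002 mm⁴.
Bottom flange (beyond web): 107 × 18, A = 1 926 mm², y = 9 mm, Ī = 52 002 mm⁴.
Centroid: ȳ = ΣA·y / ΣA = 105 mm.
Transfer each piece to the centroidal x-axis using Ī + A·d² with d = y − 105:
  web: d = 0 mm → contributes +6 174 000 mm⁴
  top flange (beyond web): d = 96 mm → contributes +17 802 018 mm⁴
  bottom flange (beyond web): d = -96 mm → contributes +17 802 018 mm⁴
Total I = 41 778 036 mm⁴.
For the y-axis: x̄ = 111 mm.
Repeating about the centroidal y-axis gives I_y = 16 419 764 mm⁴.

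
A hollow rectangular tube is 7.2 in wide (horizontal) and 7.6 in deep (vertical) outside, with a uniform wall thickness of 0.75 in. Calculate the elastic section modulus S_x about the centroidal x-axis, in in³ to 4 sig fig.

S_x ≈ 40.94 in³

Treat the section as a set of non-overlapping primitives; coordinates are from the bounding-box lower-left.
Outer rectangle: 7.2 × 7.6, A = 54.72 in², y = 3.8 in, Ī = 263.386 in⁴.
Inner void (subtracted): 5.7 × 6.1, A = 34.77 in², y = 3.8 in, Ī = 107.816 in⁴.
By symmetry the centroid is at mid-height, ȳ = 3.8 in.
All pieces are centred on the centroidal x-axis, so I = ΣĪ (holes subtracted) = 155.57 in⁴.
Extreme fibre distance c = 3.8 in; S = I/c = 40.9394 in³.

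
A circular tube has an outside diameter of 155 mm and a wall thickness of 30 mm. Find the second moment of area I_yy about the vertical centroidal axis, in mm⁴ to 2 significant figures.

I_yy ≈ 2.4 × 10⁷ mm⁴

Decompose the section into non-overlapping parts with the origin at the bottom-left of its bounding rectangle.
Outer circle: ⌀155, A = 18 869 mm², x = 77.5 mm, Ī = 28 333 269 mm⁴.
Bore (subtracted): ⌀95, A = 7 088 mm², x = 77.5 mm, Ī = 3 998 198 mm⁴.
By symmetry the centroid is at mid-width, x̄ = 77.5 mm.
All pieces are centred on the vertical centroidal axis, so I = ΣĪ (holes subtracted) = 24 335 071 mm⁴.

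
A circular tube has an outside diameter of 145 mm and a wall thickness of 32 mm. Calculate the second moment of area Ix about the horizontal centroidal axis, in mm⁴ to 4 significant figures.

Break the section into simple shapes (no overlaps), measuring from the bottom-left corner of the bounding box.
Outer circle: ⌀145, A = 16 513 mm², y = 72.5 mm, Ī = 21 699 109 mm⁴.
Bore (subtracted): ⌀81, A = 5 153 mm², y = 72.5 mm, Ī = 2 113 051 mm⁴.
By symmetry the centroid is at mid-height, ȳ = 72.5 mm.
All pieces are centred on the horizontal centroidal axis, so I = ΣĪ (holes subtracted) = 19 586 058 mm⁴.

Ix ≈ 1.959 × 10⁷ mm⁴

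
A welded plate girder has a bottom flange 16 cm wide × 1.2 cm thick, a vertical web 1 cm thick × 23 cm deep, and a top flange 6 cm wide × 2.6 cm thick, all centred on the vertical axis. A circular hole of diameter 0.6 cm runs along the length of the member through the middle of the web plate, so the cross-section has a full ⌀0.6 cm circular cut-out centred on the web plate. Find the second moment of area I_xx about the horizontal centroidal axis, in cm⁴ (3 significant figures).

Break the section into simple shapes (no overlaps), measuring from the bottom-left corner of the bounding box.
Bottom plate: 16 × 1.2, A = 19.2 cm², y = 0.6 cm, Ī = 2.304 cm⁴.
Web plate: 1 × 23, A = 23 cm², y = 12.7 cm, Ī = 1013.9 cm⁴.
Top plate: 6 × 2.6, A = 15.6 cm², y = 25.5 cm, Ī = 8.788 cm⁴.
Hole (subtracted): ⌀0.6, A = 0.28274 cm², y = 12.7 cm, Ī = 0.0063617 cm⁴.
Centroid: ȳ = ΣA·y / ΣA = 12.133 cm.
Transfer each piece to the horizontal centroidal axis using Ī + A·d² with d = y − 12.133:
  bottom plate: d = -11.533 cm → contributes +2555.9 cm⁴
  web plate: d = 0.56748 cm → contributes +1021.3 cm⁴
  top plate: d = 13.367 cm → contributes +2796.3 cm⁴
  hole: d = 0.56748 cm → contributes −0.097415 cm⁴
Total I = 6373.5 cm⁴.

I_xx ≈ 6370 cm⁴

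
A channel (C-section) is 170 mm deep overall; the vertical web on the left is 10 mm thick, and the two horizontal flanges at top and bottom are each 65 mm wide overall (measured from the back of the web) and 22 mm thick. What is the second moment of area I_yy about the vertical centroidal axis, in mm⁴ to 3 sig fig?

Treat the section as a set of non-overlapping primitives; coordinates are from the bounding-box lower-left.
Web: 10 × 170, A = 1 700 mm², x = 5 mm, Ī = 14 167 mm⁴.
Top flange (beyond web): 55 × 22, A = 1 210 mm², x = 37.5 mm, Ī = 305 021 mm⁴.
Bottom flange (beyond web): 55 × 22, A = 1 210 mm², x = 37.5 mm, Ī = 305 021 mm⁴.
Centroid: x̄ = ΣA·x / ΣA = 24.09 mm.
Transfer each piece to the vertical centroidal axis using Ī + A·d² with d = x − 24.09:
  web: d = -19.09 mm → contributes +633 682 mm⁴
  top flange (beyond web): d = 13.41 mm → contributes +522 619 mm⁴
  bottom flange (beyond web): d = 13.41 mm → contributes +522 619 mm⁴
Total I = 1 678 920 mm⁴.

I_yy ≈ 1.68 × 10⁶ mm⁴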